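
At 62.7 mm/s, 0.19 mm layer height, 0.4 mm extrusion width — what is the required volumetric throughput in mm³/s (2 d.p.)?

Extrusion cross-section: 0.19 × 0.4 → 0.076 mm².
Volumetric flow = 62.7 × 0.076 = 4.77 mm³/s.

4.77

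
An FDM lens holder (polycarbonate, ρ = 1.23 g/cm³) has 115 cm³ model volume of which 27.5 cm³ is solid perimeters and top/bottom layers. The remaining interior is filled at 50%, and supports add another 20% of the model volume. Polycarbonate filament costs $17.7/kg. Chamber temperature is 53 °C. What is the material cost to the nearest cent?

$2.05

Infill region: 115 − 27.5 → 87.5 cm³.
Deposited infill: 0.50 × 87.5 → 43.75 cm³.
Support = 0.20 × 115, so 23 cm³.
Total extruded = 27.5 + 43.75 + 23 = 94.25 cm³.
Mass = 94.25 × 1.23, so 115.9275 g.
Cost = 115.9275 g / 1000 × $17.7/kg = $2.05.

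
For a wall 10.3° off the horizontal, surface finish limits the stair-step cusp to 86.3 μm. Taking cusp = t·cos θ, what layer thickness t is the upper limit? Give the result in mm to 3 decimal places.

0.088 mm

Layer height = cusp / cos(10.3°) = 0.0863 / 0.9839 = 0.088 mm.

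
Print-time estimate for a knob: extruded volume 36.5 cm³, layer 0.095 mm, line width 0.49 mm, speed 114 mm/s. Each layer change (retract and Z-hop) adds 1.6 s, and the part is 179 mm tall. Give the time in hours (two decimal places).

Line area = 0.095 × 0.49, so 0.04655 mm².
Toolpath length = 36.5 cm³ / 0.04655 mm² = 36500 / 0.04655 = 784103.1 mm.
Print-move time = 784103.1 / 114, so 6878.1 s.
Layers = ⌈179/0.095⌉ = 1885.
Non-print overhead: 1885 × 1.6 → 3016 s.
Altogether 6878.1 + 3016 = 9894.1 s, i.e. 2.75 hours.

2.75 hours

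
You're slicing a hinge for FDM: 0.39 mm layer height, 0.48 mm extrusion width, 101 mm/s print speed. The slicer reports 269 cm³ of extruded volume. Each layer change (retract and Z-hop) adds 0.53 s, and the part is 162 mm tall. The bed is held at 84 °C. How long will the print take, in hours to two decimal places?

Line area: 0.39 × 0.48 → 0.1872 mm².
Path length: 269000 mm³ / 0.1872 mm² → 1436965.8 mm.
Extrusion time = 1436965.8 / 101 = 14227.4 s.
Number of layers: 162 / 0.39 → 416 (rounded up).
Z-hop total = 416 × 0.53, so 220.48 s.
Total = 14227.4 + 220.48 = 14447.88 s = 4.01 hours.

4.01 hours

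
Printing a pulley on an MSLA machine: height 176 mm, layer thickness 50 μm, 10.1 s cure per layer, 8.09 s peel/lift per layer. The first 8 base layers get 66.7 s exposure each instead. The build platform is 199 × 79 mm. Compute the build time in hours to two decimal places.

17.91 hours

Layers = ⌈176/0.05⌉ = 3520.
Burn-in layers = 8 × (66.7 + 8.09), so 598.32 s.
Normal layers = 3512 × (10.1 + 8.09), so 63883.28 s.
Sum: 598.32 + 63883.28 = 64481.6 s → 17.91 hours.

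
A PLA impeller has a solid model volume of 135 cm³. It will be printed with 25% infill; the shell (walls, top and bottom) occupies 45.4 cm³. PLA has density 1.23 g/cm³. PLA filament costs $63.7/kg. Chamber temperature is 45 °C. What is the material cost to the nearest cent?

$5.31

Interior volume = 135 − 45.4, so 89.6 cm³.
Infill deposited: 0.25 × 89.6 → 22.4 cm³.
Total extruded = 45.4 + 22.4 = 67.8 cm³.
Mass = 67.8 × 1.23, so 83.394 g.
At $63.7/kg: 83.394/1000 × 63.7 = $5.31.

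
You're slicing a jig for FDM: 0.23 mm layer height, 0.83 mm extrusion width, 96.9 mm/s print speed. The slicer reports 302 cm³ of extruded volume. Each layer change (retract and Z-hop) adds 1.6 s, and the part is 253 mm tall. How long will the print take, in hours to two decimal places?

5.02 hours

Line area: 0.23 × 0.83 → 0.1909 mm².
Path length: 302000 mm³ / 0.1909 mm² → 1581980.1 mm.
Time extruding: 1581980.1 / 96.9 → 16325.9 s.
Layer count = ceil(253 / 0.23) = 1100.
Non-print overhead: 1100 × 1.6 → 1760 s.
Total = 16325.9 + 1760 = 18085.9 s = 5.02 hours.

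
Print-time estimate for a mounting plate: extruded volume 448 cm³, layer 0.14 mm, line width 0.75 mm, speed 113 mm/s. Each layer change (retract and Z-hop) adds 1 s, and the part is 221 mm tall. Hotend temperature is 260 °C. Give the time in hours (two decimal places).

Bead cross-section: 0.14 × 0.75 → 0.105 mm².
Toolpath length = 448 cm³ / 0.105 mm² = 448000 / 0.105 = 4266666.7 mm.
Print-move time = 4266666.7 / 113 = 37758.1 s.
Number of layers: 221 / 0.14 → 1579 (rounded up).
Z-hop total = 1579 × 1, so 1579 s.
Altogether 37758.1 + 1579 = 39337.1 s, i.e. 10.93 hours.

10.93 hours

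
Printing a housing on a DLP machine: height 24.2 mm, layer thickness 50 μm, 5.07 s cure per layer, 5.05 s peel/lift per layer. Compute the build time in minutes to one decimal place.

81.6 minutes

Number of layers: 24.2 / 0.05 → 484 (rounded up).
Each layer takes = 5.07 + 5.05, so 10.12 s.
Build time: 484 × 10.12 s = 4898.08 s, i.e. 81.6 minutes.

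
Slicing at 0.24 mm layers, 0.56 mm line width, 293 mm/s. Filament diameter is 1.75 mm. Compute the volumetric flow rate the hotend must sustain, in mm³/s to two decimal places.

39.38

A = 0.24 × 0.56 = 0.1344 mm².
Q = v·A = 293 × 0.1344 = 39.38 mm³/s.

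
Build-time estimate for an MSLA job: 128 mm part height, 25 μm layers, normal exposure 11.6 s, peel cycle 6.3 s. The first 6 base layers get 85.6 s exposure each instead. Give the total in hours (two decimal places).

Number of layers: 128 / 0.025 → 5120 (rounded up).
Bottom layers: 6 × (85.6 + 6.3) → 551.4 s.
Remaining layers: 5114 × (11.6 + 6.3) → 91540.6 s.
Sum: 551.4 + 91540.6 = 92092 s → 25.58 hours.

25.58 hours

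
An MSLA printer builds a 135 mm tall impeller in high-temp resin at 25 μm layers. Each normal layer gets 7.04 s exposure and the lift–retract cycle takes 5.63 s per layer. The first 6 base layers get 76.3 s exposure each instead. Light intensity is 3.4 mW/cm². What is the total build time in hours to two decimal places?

19.12 hours

Number of layers: 135 / 0.025 → 5400 (rounded up).
Bottom layers = 6 × (76.3 + 5.63) = 491.58 s.
Normal layers: 5394 × (7.04 + 5.63) → 68341.98 s.
Total = 491.58 + 68341.98 = 68833.56 s = 19.12 hours.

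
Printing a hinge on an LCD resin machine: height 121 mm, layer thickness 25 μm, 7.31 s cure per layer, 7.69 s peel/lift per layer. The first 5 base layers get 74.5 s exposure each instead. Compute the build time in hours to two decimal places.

20.26 hours

Number of layers: 121 / 0.025 → 4840 (rounded up).
Burn-in layers = 5 × (74.5 + 7.69) = 410.95 s.
Normal layers: 4835 × (7.31 + 7.69) → 72525 s.
Total = 410.95 + 72525 = 72935.95 s = 20.26 hours.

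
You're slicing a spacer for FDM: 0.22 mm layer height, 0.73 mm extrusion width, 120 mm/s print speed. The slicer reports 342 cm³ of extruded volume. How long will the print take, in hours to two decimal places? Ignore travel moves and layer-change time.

4.93 hours

Bead cross-section: 0.22 × 0.73 → 0.1606 mm².
Toolpath length = 342 cm³ / 0.1606 mm² = 342000 / 0.1606 = 2129514.3 mm.
Time extruding = 2129514.3 / 120 = 17746 s.
That's 17746 s → 4.93 hours.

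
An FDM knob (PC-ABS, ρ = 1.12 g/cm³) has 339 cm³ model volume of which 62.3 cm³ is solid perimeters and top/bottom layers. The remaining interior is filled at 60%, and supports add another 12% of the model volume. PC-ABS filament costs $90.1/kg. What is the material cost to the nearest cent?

$27.15

Infill region: 339 − 62.3 → 276.7 cm³.
Infill volume = 0.60 × 276.7 = 166.02 cm³.
Support: 0.12 × 339 → 40.68 cm³.
Deposited volume = 62.3 + 166.02 + 40.68, so 269 cm³.
Mass: 269 × 1.12 → 301.28 g.
At $90.1/kg: 301.28/1000 × 90.1 = $27.15.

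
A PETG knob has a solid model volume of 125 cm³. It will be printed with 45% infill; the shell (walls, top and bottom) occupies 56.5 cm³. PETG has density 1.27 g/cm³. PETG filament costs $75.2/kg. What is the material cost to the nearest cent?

Volume inside the shell = 125 − 56.5 = 68.5 cm³.
Infill deposited = 0.45 × 68.5 = 30.825 cm³.
Total printed volume: 56.5 + 30.825 → 87.325 cm³.
Mass = 87.325 × 1.27, so 110.90275 g.
Cost = 110.90275 g / 1000 × $75.2/kg = $8.34.

$8.34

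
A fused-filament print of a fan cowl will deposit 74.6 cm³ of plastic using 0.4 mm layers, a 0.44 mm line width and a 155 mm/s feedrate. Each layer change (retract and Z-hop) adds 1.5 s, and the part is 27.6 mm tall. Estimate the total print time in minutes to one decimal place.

47.3 minutes

Extrusion cross-section = 0.4 × 0.44, so 0.176 mm².
Total extruded path = 74600/0.176 = 423863.6 mm.
Time extruding: 423863.6 / 155 → 2734.6 s.
Layer count = ceil(27.6 / 0.4) = 69.
Z-hop total = 69 × 1.5, so 103.5 s.
Altogether 2734.6 + 103.5 = 2838.1 s, i.e. 47.3 minutes.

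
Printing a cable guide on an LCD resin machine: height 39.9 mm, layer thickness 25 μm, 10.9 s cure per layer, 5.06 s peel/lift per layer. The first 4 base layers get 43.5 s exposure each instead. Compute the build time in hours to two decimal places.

Layer count = ceil(39.9 / 0.025) = 1596.
Base layers = 4 × (43.5 + 5.06) = 194.24 s.
Regular layers = 1592 × (10.9 + 5.06) = 25408.32 s.
Total = 194.24 + 25408.32 = 25602.56 s = 7.11 hours.

7.11 hours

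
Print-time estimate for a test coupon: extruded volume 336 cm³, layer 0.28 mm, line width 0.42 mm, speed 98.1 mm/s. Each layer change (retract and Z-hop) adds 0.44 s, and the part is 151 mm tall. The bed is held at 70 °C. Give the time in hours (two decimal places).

8.16 hours

Extrusion cross-section = 0.28 × 0.42, so 0.1176 mm².
Total extruded path = 336000/0.1176 = 2857142.9 mm.
Extrusion time = 2857142.9 / 98.1, so 29124.8 s.
Number of layers: 151 / 0.28 → 540 (rounded up).
Non-print overhead: 540 × 0.44 → 237.6 s.
Total = 29124.8 + 237.6 = 29362.4 s = 8.16 hours.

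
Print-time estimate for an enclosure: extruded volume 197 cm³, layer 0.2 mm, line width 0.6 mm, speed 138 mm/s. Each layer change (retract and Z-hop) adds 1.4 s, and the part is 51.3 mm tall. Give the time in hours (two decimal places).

3.40 hours

Extrusion cross-section: 0.2 × 0.6 → 0.12 mm².
Toolpath length = 197 cm³ / 0.12 mm² = 197000 / 0.12 = 1641666.7 mm.
Extrusion time: 1641666.7 / 138 → 11896.1 s.
Layers = ⌈51.3/0.2⌉ = 257.
Layer-change overhead = 257 × 1.4 = 359.8 s.
Total = 11896.1 + 359.8 = 12255.9 s = 3.40 hours.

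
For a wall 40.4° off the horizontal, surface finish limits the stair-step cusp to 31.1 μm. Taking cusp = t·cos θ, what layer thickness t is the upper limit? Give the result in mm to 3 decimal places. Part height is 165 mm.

0.041 mm

cos(40.4°) = 0.7615; t_max = 0.0311/0.7615 = 0.041 mm.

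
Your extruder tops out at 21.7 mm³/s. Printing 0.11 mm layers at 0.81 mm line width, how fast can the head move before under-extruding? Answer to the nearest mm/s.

Bead cross-section: 0.11 × 0.81 → 0.0891 mm².
v_max = Q/A = 21.7/0.0891 = 243.55 mm/s → 244 mm/s.

244 mm/s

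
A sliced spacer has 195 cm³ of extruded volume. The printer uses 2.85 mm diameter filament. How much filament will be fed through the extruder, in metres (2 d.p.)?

A = π r² = π × 1.425² = 6.3794 mm².
Length = 195 cm³ / 6.3794 mm² = 195000 / 6.3794 = 30567.14 mm = 30.57 m.

30.57 m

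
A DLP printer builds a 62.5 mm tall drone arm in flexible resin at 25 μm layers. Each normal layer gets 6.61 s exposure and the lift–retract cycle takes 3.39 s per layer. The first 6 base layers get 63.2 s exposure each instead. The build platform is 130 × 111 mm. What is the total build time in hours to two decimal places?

7.04 hours

Layers = ⌈62.5/0.025⌉ = 2500.
Base layers: 6 × (63.2 + 3.39) → 399.54 s.
Regular layers = 2494 × (6.61 + 3.39), so 24940 s.
Total = 399.54 + 24940 = 25339.54 s = 7.04 hours.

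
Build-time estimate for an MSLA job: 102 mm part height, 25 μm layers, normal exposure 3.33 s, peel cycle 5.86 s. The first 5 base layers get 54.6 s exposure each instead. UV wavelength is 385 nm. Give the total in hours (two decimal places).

10.49 hours

Layers = ⌈102/0.025⌉ = 4080.
Base layers = 5 × (54.6 + 5.86), so 302.3 s.
Normal layers: 4075 × (3.33 + 5.86) → 37449.25 s.
Total = 302.3 + 37449.25 = 37751.55 s = 10.49 hours.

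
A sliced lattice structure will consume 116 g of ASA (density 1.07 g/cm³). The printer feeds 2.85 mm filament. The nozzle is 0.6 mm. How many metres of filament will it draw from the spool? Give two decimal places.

16.99 m

Volume = 116 g / 1.07 g·cm⁻³ = 108.4112 cm³ = 108411.2 mm³.
Filament cross-section = π × (2.85/2)² = 6.3794 mm².
L = V/A = 108411.2/6.3794 = 16993.95 mm → 16.99 m.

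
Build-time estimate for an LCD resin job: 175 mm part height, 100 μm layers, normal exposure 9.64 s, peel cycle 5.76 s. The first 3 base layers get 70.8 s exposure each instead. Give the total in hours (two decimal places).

Layers = ⌈175/0.1⌉ = 1750.
Bottom layers = 3 × (70.8 + 5.76) = 229.68 s.
Regular layers: 1747 × (9.64 + 5.76) → 26903.8 s.
Total = 229.68 + 26903.8 = 27133.48 s = 7.54 hours.

7.54 hours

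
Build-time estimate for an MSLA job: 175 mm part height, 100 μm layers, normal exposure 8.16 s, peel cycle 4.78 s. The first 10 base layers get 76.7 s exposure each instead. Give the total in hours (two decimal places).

6.48 hours

Number of layers: 175 / 0.1 → 1750 (rounded up).
Base layers: 10 × (76.7 + 4.78) → 814.8 s.
Regular layers = 1740 × (8.16 + 4.78), so 22515.6 s.
Sum: 814.8 + 22515.6 = 23330.4 s → 6.48 hours.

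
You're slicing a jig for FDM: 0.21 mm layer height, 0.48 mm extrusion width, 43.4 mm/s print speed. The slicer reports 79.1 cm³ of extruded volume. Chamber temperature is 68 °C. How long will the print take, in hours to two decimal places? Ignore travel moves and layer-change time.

Line area = 0.21 × 0.48, so 0.1008 mm².
Total extruded path = 79100/0.1008 = 784722.2 mm.
Extrusion time = 784722.2 / 43.4 = 18081.2 s.
In the requested units: 18081.2 s = 5.02 hours.

5.02 hours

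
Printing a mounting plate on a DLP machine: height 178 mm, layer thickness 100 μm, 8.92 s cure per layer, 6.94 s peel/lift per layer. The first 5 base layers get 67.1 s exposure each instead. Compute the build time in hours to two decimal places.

7.92 hours

Number of layers: 178 / 0.1 → 1780 (rounded up).
Bottom layers = 5 × (67.1 + 6.94) = 370.2 s.
Remaining layers = 1775 × (8.92 + 6.94), so 28151.5 s.
Total = 370.2 + 28151.5 = 28521.7 s = 7.92 hours.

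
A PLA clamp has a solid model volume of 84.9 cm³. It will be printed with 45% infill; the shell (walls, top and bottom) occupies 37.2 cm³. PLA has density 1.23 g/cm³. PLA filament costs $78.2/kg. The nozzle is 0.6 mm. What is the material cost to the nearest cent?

Volume inside the shell = 84.9 − 37.2 = 47.7 cm³.
Infill deposited = 0.45 × 47.7, so 21.465 cm³.
Total printed volume = 37.2 + 21.465 = 58.665 cm³.
Mass = 58.665 × 1.23, so 72.15795 g.
At $78.2/kg: 72.15795/1000 × 78.2 = $5.64.

$5.64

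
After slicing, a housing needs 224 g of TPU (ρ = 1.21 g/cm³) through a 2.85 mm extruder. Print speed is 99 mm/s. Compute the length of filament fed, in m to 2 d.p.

29.02 m

Extruded volume: 224/1.21 = 185.124 cm³ (185124 mm³).
A = π r² = π × 1.425² = 6.3794 mm².
Length = 185124 / 6.3794 = 29019.03 mm = 29.02 m.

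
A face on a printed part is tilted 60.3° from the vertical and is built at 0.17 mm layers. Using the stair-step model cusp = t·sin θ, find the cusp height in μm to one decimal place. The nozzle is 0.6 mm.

147.7 μm

Cusp = layer height × sin(60.3°) = 0.17 × 0.8686 = 0.147662 mm = 147.7 μm.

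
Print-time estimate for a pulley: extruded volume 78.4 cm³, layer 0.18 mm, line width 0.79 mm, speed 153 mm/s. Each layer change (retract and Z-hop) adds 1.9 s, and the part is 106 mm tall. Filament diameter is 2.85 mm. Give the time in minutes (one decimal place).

Bead cross-section = 0.18 × 0.79, so 0.1422 mm².
Path length: 78400 mm³ / 0.1422 mm² → 551336.1 mm.
Time extruding = 551336.1 / 153, so 3603.5 s.
Layers = ⌈106/0.18⌉ = 589.
Non-print overhead = 589 × 1.9, so 1119.1 s.
Altogether 3603.5 + 1119.1 = 4722.6 s, i.e. 78.7 minutes.

78.7 minutes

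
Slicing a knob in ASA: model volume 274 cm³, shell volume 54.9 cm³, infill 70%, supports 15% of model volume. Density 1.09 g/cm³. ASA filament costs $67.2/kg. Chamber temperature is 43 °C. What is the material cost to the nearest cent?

$18.27

Interior volume = 274 − 54.9 = 219.1 cm³.
Infill deposited = 0.70 × 219.1, so 153.37 cm³.
Support = 0.15 × 274, so 41.1 cm³.
Total extruded = 54.9 + 153.37 + 41.1 = 249.37 cm³.
Mass: 249.37 × 1.09 → 271.8133 g.
At $67.2/kg: 271.8133/1000 × 67.2 = $18.27.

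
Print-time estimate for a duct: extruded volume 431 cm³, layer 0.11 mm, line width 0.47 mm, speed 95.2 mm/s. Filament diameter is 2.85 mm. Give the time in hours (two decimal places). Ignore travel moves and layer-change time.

Line area = 0.11 × 0.47 = 0.0517 mm².
Total extruded path = 431000/0.0517 = 8336557.1 mm.
Extrusion time = 8336557.1 / 95.2, so 87568.9 s.
That's 87568.9 s → 24.32 hours.

24.32 hours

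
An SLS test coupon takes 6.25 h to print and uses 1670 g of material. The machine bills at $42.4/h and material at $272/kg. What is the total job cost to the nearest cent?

$719.24

Time charge: 42.4 × 6.25 → $265.00.
Material charge = 272 × 1670/1000 = $454.24.
Job cost: 265.00 + 454.24 = $719.24.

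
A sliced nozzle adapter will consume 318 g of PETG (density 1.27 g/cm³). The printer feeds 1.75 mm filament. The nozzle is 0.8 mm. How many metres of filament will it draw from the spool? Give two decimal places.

Volume = 318 g / 1.27 g·cm⁻³ = 250.3937 cm³ = 250393.7 mm³.
A = π r² = π × 0.875² = 2.4053 mm².
Length = 250393.7 / 2.4053 = 104100.82 mm = 104.10 m.

104.10 m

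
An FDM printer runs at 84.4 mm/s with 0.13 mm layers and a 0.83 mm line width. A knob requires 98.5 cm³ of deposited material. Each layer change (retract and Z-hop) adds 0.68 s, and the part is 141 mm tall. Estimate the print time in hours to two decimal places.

Bead cross-section: 0.13 × 0.83 → 0.1079 mm².
Toolpath length = 98.5 cm³ / 0.1079 mm² = 98500 / 0.1079 = 912882.3 mm.
Print-move time = 912882.3 / 84.4 = 10816.1 s.
Layer count = ceil(141 / 0.13) = 1085.
Z-hop total: 1085 × 0.68 → 737.8 s.
Total = 10816.1 + 737.8 = 11553.9 s = 3.21 hours.

3.21 hours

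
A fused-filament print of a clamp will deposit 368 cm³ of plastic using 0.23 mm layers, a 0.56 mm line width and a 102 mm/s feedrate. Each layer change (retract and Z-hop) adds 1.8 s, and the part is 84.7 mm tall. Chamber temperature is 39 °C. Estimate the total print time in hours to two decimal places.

Extrusion cross-section = 0.23 × 0.56, so 0.1288 mm².
Toolpath length = 368 cm³ / 0.1288 mm² = 368000 / 0.1288 = 2857142.9 mm.
Print-move time = 2857142.9 / 102, so 28011.2 s.
Layer count = ceil(84.7 / 0.23) = 369.
Non-print overhead = 369 × 1.8 = 664.2 s.
Altogether 28011.2 + 664.2 = 28675.4 s, i.e. 7.97 hours.

7.97 hours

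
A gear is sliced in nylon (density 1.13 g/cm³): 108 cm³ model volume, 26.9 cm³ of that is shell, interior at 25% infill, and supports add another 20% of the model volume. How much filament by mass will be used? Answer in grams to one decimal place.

77.7 g

Infill region = 108 − 26.9 = 81.1 cm³.
Infill deposited = 0.25 × 81.1 = 20.275 cm³.
Support = 0.20 × 108, so 21.6 cm³.
Total extruded = 26.9 + 20.275 + 21.6, so 68.775 cm³.
Mass: 68.775 × 1.13 → 77.71575 g.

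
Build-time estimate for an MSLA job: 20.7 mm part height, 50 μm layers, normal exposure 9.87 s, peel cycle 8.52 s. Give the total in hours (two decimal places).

Number of layers: 20.7 / 0.05 → 414 (rounded up).
Each layer takes = 9.87 + 8.52 = 18.39 s.
Build time: 414 × 18.39 s = 7613.46 s, i.e. 2.11 hours.

2.11 hours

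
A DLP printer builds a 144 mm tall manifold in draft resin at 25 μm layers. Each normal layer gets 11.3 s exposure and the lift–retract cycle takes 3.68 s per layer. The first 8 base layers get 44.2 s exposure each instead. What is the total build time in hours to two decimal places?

24.04 hours

Number of layers: 144 / 0.025 → 5760 (rounded up).
Burn-in layers = 8 × (44.2 + 3.68) = 383.04 s.
Normal layers = 5752 × (11.3 + 3.68), so 86164.96 s.
Total = 383.04 + 86164.96 = 86548 s = 24.04 hours.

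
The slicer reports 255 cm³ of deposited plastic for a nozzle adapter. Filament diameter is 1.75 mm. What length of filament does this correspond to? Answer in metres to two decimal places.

106.02 m

Cross-section of 1.75 mm filament: π·(1.75/2)² = 2.4053 mm².
Length = 255 cm³ / 2.4053 mm² = 255000 / 2.4053 = 106015.88 mm = 106.02 m.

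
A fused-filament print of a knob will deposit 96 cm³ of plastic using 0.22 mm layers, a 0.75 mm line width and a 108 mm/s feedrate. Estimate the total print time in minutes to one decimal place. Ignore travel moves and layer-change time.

89.8 minutes

Bead cross-section = 0.22 × 0.75, so 0.165 mm².
Path length: 96000 mm³ / 0.165 mm² → 581818.2 mm.
Extrusion time = 581818.2 / 108, so 5387.2 s.
That's 5387.2 s → 89.8 minutes.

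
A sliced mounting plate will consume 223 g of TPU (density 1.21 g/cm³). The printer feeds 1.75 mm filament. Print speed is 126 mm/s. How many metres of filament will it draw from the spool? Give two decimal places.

Extruded volume: 223/1.21 = 184.2975 cm³ (184297.5 mm³).
Cross-section of 1.75 mm filament: π·(1.75/2)² = 2.4053 mm².
L = V/A = 184297.5/2.4053 = 76621.42 mm → 76.62 m.

76.62 m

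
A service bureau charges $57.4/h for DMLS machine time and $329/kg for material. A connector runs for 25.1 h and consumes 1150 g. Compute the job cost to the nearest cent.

Machine cost = 57.4 × 25.1, so $1440.74.
Material charge = 329 × 1150/1000, so $378.35.
Job cost: 1440.74 + 378.35 = $1819.09.

$1819.09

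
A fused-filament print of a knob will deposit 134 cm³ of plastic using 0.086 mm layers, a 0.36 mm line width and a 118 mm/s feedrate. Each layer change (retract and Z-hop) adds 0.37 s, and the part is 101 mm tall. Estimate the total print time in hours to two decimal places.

Line area: 0.086 × 0.36 → 0.03096 mm².
Toolpath length = 134 cm³ / 0.03096 mm² = 134000 / 0.03096 = 4328165.4 mm.
Time extruding = 4328165.4 / 118, so 36679.4 s.
Layers = ⌈101/0.086⌉ = 1175.
Z-hop total: 1175 × 0.37 → 434.75 s.
Total = 36679.4 + 434.75 = 37114.15 s = 10.31 hours.

10.31 hours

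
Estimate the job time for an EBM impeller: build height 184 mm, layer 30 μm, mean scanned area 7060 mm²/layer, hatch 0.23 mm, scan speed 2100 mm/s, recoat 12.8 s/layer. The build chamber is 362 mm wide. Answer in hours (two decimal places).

Layers = ⌈184/0.03⌉ = 6134.
Scan path per layer = 7060 / 0.23 = 30695.7 mm.
Beam time per layer = 30695.7 / 2100 = 14.617 s.
Layer cycle: 14.617 + 12.8 → 27.417 s.
6134 layers × 27.417 s/layer = 168175.878 s, i.e. 46.72 hours.

46.72 hours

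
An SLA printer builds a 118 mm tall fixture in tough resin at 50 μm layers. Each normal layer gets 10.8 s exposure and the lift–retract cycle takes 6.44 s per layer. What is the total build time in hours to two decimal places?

Layers = ⌈118/0.05⌉ = 2360.
Each layer takes: 10.8 + 6.44 → 17.24 s.
Total = 2360 × 17.24 = 40686.4 s = 11.30 hours.

11.30 hours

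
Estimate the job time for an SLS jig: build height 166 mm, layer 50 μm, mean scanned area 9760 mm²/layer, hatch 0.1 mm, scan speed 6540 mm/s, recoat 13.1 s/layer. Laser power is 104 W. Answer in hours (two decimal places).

Layers = ⌈166/0.05⌉ = 3320.
Scan path per layer = 9760 / 0.1, so 97600 mm.
Per-layer scan time = 97600 / 6540, so 14.9235 s.
Per-layer time = 14.9235 + 13.1 = 28.0235 s.
3320 layers × 28.0235 s/layer = 93038.02 s, i.e. 25.84 hours.

25.84 hours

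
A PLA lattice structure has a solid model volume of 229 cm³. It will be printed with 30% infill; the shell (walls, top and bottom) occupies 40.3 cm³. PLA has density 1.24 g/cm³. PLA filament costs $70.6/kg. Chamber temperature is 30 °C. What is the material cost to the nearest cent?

$8.48

Volume inside the shell = 229 − 40.3 = 188.7 cm³.
Infill deposited = 0.30 × 188.7, so 56.61 cm³.
Total printed volume: 40.3 + 56.61 → 96.91 cm³.
Mass: 96.91 × 1.24 → 120.1684 g.
At $70.6/kg: 120.1684/1000 × 70.6 = $8.48.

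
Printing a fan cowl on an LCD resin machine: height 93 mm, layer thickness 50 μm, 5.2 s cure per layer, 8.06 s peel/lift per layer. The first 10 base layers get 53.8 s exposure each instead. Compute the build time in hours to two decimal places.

6.99 hours

Layers = ⌈93/0.05⌉ = 1860.
Base layers = 10 × (53.8 + 8.06) = 618.6 s.
Remaining layers: 1850 × (5.2 + 8.06) → 24531 s.
Sum: 618.6 + 24531 = 25149.6 s → 6.99 hours.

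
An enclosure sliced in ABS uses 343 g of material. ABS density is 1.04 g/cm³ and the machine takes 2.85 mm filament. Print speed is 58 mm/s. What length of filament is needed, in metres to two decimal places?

51.70 m

Volume = 343 g / 1.04 g·cm⁻³ = 329.8077 cm³ = 329807.7 mm³.
Cross-section of 2.85 mm filament: π·(2.85/2)² = 6.3794 mm².
L = V/A = 329807.7/6.3794 = 51698.86 mm → 51.70 m.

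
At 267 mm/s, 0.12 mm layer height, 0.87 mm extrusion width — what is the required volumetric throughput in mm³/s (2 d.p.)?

A = 0.12 × 0.87 = 0.1044 mm².
Q = v·A = 267 × 0.1044 = 27.87 mm³/s.

27.87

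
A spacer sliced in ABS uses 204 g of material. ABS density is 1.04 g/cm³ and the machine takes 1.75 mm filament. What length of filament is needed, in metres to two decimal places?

Extruded volume: 204/1.04 = 196.1538 cm³ (196153.8 mm³).
A = π r² = π × 0.875² = 2.4053 mm².
Length = 196153.8 / 2.4053 = 81550.66 mm = 81.55 m.

81.55 m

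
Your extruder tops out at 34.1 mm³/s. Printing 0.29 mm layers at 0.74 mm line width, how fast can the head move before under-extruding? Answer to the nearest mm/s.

Bead cross-section = 0.29 × 0.74, so 0.2146 mm².
v_max = Q/A = 34.1/0.2146 = 158.90 mm/s → 159 mm/s.

159 mm/s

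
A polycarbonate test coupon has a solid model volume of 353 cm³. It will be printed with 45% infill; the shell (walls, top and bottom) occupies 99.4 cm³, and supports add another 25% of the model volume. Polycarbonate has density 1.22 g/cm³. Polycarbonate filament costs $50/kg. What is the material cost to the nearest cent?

Interior volume: 353 − 99.4 → 253.6 cm³.
Deposited infill = 0.45 × 253.6 = 114.12 cm³.
Support = 0.25 × 353, so 88.25 cm³.
Deposited volume = 99.4 + 114.12 + 88.25 = 301.77 cm³.
Mass = 301.77 × 1.22 = 368.1594 g.
Cost = 368.1594 g / 1000 × $50/kg = $18.41.

$18.41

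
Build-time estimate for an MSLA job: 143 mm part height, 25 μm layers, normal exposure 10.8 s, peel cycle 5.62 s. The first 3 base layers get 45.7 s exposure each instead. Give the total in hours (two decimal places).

Number of layers: 143 / 0.025 → 5720 (rounded up).
Base layers = 3 × (45.7 + 5.62) = 153.96 s.
Normal layers = 5717 × (10.8 + 5.62) = 93873.14 s.
Total = 153.96 + 93873.14 = 94027.1 s = 26.12 hours.

26.12 hours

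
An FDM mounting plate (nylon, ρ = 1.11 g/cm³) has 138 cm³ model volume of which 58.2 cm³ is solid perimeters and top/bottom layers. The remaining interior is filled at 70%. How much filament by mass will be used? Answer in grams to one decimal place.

126.6 g

Infill region = 138 − 58.2 = 79.8 cm³.
Deposited infill = 0.70 × 79.8 = 55.86 cm³.
Deposited volume: 58.2 + 55.86 → 114.06 cm³.
Mass = 114.06 × 1.11 = 126.6066 g.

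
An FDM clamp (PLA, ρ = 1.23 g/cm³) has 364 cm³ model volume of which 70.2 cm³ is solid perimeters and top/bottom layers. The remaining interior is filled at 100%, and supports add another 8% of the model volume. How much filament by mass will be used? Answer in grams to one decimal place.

483.5 g

Interior volume = 364 − 70.2 = 293.8 cm³.
Infill deposited = 1.00 × 293.8 = 293.8 cm³.
Support = 0.08 × 364, so 29.12 cm³.
Total extruded = 70.2 + 293.8 + 29.12, so 393.12 cm³.
Mass = 393.12 × 1.23, so 483.5376 g.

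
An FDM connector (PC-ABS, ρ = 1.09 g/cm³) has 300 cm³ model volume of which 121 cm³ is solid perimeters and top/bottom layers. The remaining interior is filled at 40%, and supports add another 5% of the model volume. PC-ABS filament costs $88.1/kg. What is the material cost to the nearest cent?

Infill region: 300 − 121 → 179 cm³.
Infill deposited = 0.40 × 179, so 71.6 cm³.
Support = 0.05 × 300 = 15 cm³.
Total printed volume = 121 + 71.6 + 15, so 207.6 cm³.
Mass = 207.6 × 1.09, so 226.284 g.
At $88.1/kg: 226.284/1000 × 88.1 = $19.94.

$19.94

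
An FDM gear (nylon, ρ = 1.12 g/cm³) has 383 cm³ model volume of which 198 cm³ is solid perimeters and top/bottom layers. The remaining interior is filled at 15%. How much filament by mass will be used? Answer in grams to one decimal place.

252.8 g

Volume inside the shell = 383 − 198, so 185 cm³.
Infill volume = 0.15 × 185, so 27.75 cm³.
Total extruded = 198 + 27.75, so 225.75 cm³.
Mass: 225.75 × 1.12 → 252.84 g.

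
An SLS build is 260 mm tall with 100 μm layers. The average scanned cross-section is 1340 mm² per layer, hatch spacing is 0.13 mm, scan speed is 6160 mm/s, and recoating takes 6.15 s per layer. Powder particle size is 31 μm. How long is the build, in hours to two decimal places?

Layer count = ceil(260 / 0.1) = 2600.
Hatch length per layer: 1340 / 0.13 → 10307.7 mm.
Scan time per layer = 10307.7 / 6160, so 1.6733 s.
Per-layer time = 1.6733 + 6.15 = 7.8233 s.
Total: 2600 × 7.8233 s = 20340.58 s → 5.65 hours.

5.65 hours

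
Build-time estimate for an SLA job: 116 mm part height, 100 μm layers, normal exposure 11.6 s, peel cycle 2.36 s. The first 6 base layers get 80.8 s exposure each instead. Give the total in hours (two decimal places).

4.61 hours

Layers = ⌈116/0.1⌉ = 1160.
Bottom layers: 6 × (80.8 + 2.36) → 498.96 s.
Remaining layers = 1154 × (11.6 + 2.36) = 16109.84 s.
Sum: 498.96 + 16109.84 = 16608.8 s → 4.61 hours.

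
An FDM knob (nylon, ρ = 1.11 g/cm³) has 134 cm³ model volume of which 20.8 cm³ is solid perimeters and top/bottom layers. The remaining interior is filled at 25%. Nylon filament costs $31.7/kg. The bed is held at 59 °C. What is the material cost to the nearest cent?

$1.73

Infill region: 134 − 20.8 → 113.2 cm³.
Infill deposited = 0.25 × 113.2 = 28.3 cm³.
Deposited volume = 20.8 + 28.3 = 49.1 cm³.
Mass: 49.1 × 1.11 → 54.501 g.
Cost = 54.501 g / 1000 × $31.7/kg = $1.73.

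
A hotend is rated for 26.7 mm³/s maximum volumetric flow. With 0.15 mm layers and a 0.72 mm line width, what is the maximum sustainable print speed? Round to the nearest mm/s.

247 mm/s

A: 0.15 × 0.72 → 0.108 mm².
v_max = Q/A = 26.7/0.108 = 247.22 mm/s → 247 mm/s.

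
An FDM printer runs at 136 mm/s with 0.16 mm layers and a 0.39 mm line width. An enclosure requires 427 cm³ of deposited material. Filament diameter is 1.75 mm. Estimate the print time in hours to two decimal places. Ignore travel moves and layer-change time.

Line area = 0.16 × 0.39, so 0.0624 mm².
Path length: 427000 mm³ / 0.0624 mm² → 6842948.7 mm.
Extrusion time: 6842948.7 / 136 → 50315.8 s.
50315.8 s = 13.98 hours.

13.98 hours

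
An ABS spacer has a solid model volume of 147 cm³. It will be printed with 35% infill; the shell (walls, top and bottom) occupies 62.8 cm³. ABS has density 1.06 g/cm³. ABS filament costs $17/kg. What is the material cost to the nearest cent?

Volume inside the shell = 147 − 62.8, so 84.2 cm³.
Deposited infill = 0.35 × 84.2, so 29.47 cm³.
Total extruded = 62.8 + 29.47 = 92.27 cm³.
Mass: 92.27 × 1.06 → 97.8062 g.
Cost = 97.8062 g / 1000 × $17/kg = $1.66.

$1.66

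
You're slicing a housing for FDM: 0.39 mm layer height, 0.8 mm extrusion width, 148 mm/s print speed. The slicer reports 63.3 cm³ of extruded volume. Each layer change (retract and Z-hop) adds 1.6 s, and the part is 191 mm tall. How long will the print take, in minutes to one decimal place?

35.9 minutes

Line area: 0.39 × 0.8 → 0.312 mm².
Path length: 63300 mm³ / 0.312 mm² → 202884.6 mm.
Print-move time: 202884.6 / 148 → 1370.8 s.
Number of layers: 191 / 0.39 → 490 (rounded up).
Layer-change overhead: 490 × 1.6 → 784 s.
Total = 1370.8 + 784 = 2154.8 s = 35.9 minutes.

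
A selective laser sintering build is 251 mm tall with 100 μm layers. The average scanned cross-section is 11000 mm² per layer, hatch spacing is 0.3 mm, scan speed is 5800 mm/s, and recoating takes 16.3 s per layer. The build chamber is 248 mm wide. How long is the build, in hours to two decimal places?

Layers = ⌈251/0.1⌉ = 2510.
Hatch length per layer = 11000 / 0.3 = 36666.7 mm.
Per-layer scan time = 36666.7 / 5800 = 6.3218 s.
Per-layer time = 6.3218 + 16.3, so 22.6218 s.
Total: 2510 × 22.6218 s = 56780.718 s → 15.77 hours.

15.77 hours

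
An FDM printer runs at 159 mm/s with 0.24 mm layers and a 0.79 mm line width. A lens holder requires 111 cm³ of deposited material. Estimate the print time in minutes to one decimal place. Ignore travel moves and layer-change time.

Line area: 0.24 × 0.79 → 0.1896 mm².
Total extruded path = 111000/0.1896 = 585443 mm.
Extrusion time = 585443 / 159, so 3682 s.
In the requested units: 3682 s = 61.4 minutes.

61.4 minutes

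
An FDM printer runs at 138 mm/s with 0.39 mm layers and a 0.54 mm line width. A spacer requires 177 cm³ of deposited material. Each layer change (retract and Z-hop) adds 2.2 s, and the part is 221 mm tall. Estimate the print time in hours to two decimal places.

2.04 hours

Line area: 0.39 × 0.54 → 0.2106 mm².
Toolpath length = 177 cm³ / 0.2106 mm² = 177000 / 0.2106 = 840455.8 mm.
Print-move time: 840455.8 / 138 → 6090.3 s.
Layer count = ceil(221 / 0.39) = 567.
Layer-change overhead = 567 × 2.2 = 1247.4 s.
Altogether 6090.3 + 1247.4 = 7337.7 s, i.e. 2.04 hours.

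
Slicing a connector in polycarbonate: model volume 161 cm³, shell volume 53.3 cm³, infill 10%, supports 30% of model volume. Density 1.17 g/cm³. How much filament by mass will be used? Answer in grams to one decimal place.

131.5 g

Infill region = 161 − 53.3 = 107.7 cm³.
Deposited infill = 0.10 × 107.7 = 10.77 cm³.
Support: 0.30 × 161 → 48.3 cm³.
Deposited volume = 53.3 + 10.77 + 48.3 = 112.37 cm³.
Mass: 112.37 × 1.17 → 131.4729 g.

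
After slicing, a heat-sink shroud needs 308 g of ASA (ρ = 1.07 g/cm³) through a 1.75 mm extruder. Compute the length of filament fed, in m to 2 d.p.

119.67 m

Extruded volume: 308/1.07 = 287.8505 cm³ (287850.5 mm³).
Filament cross-section = π × (1.75/2)² = 2.4053 mm².
L = V/A = 287850.5/2.4053 = 119673.43 mm → 119.67 m.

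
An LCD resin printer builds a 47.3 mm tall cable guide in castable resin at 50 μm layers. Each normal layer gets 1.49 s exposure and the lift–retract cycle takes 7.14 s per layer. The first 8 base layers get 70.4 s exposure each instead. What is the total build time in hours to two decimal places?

2.42 hours

Layers = ⌈47.3/0.05⌉ = 946.
Base layers = 8 × (70.4 + 7.14), so 620.32 s.
Normal layers = 938 × (1.49 + 7.14), so 8094.94 s.
Sum: 620.32 + 8094.94 = 8715.26 s → 2.42 hours.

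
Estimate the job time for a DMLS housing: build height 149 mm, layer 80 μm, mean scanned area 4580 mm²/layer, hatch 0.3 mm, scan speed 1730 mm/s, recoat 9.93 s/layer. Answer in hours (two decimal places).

Layers = ⌈149/0.08⌉ = 1863.
Per-layer scan distance = 4580 / 0.3, so 15266.7 mm.
Laser time per layer: 15266.7 / 1730 → 8.8247 s.
Layer cycle: 8.8247 + 9.93 → 18.7547 s.
Total: 1863 × 18.7547 s = 34940.0061 s → 9.71 hours.

9.71 hours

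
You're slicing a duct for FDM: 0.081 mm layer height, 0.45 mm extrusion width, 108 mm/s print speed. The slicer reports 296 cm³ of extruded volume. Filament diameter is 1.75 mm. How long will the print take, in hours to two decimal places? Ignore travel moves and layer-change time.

20.89 hours

Bead cross-section: 0.081 × 0.45 → 0.03645 mm².
Path length: 296000 mm³ / 0.03645 mm² → 8120713.3 mm.
Time extruding = 8120713.3 / 108 = 75191.8 s.
Converting: 75191.8 s = 20.89 hours.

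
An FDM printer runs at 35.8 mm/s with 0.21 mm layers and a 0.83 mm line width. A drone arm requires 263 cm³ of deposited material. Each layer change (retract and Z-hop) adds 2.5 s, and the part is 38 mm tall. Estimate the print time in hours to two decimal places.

Extrusion cross-section = 0.21 × 0.83, so 0.1743 mm².
Total extruded path = 263000/0.1743 = 1508892.7 mm.
Extrusion time = 1508892.7 / 35.8 = 42147.8 s.
Number of layers: 38 / 0.21 → 181 (rounded up).
Z-hop total = 181 × 2.5 = 452.5 s.
Altogether 42147.8 + 452.5 = 42600.3 s, i.e. 11.83 hours.

11.83 hours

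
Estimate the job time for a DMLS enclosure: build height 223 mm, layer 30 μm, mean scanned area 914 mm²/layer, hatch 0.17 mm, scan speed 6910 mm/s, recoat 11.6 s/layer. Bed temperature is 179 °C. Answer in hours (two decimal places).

25.56 hours

Layers = ⌈223/0.03⌉ = 7434.
Hatch length per layer = 914 / 0.17, so 5376.5 mm.
Per-layer scan time = 5376.5 / 6910, so 0.7781 s.
Per-layer time: 0.7781 + 11.6 → 12.3781 s.
Build time = 7434 × 12.3781 = 92018.7954 s = 25.56 hours.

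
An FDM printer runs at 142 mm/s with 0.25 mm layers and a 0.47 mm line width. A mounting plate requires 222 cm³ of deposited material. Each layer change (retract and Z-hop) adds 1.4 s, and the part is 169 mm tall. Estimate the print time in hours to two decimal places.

3.96 hours

Line area: 0.25 × 0.47 → 0.1175 mm².
Toolpath length = 222 cm³ / 0.1175 mm² = 222000 / 0.1175 = 1889361.7 mm.
Extrusion time = 1889361.7 / 142 = 13305.4 s.
Layers = ⌈169/0.25⌉ = 676.
Z-hop total = 676 × 1.4, so 946.4 s.
Altogether 13305.4 + 946.4 = 14251.8 s, i.e. 3.96 hours.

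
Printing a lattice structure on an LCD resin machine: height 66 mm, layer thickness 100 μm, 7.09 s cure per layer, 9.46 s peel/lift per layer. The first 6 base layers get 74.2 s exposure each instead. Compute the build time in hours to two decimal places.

Layer count = ceil(66 / 0.1) = 660.
Burn-in layers = 6 × (74.2 + 9.46) = 501.96 s.
Remaining layers = 654 × (7.09 + 9.46) = 10823.7 s.
Total = 501.96 + 10823.7 = 11325.66 s = 3.15 hours.

3.15 hours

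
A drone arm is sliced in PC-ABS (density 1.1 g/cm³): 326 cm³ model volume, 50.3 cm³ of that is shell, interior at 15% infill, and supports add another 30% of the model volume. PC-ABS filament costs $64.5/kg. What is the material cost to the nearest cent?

Infill region = 326 − 50.3, so 275.7 cm³.
Infill deposited: 0.15 × 275.7 → 41.355 cm³.
Support: 0.30 × 326 → 97.8 cm³.
Deposited volume = 50.3 + 41.355 + 97.8 = 189.455 cm³.
Mass = 189.455 × 1.1, so 208.4005 g.
At $64.5/kg: 208.4005/1000 × 64.5 = $13.44.

$13.44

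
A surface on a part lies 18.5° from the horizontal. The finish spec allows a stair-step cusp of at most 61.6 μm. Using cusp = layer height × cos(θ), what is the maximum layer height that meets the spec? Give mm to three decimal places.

Layer height = cusp / cos(18.5°) = 0.0616 / 0.9483 = 0.065 mm.

0.065 mm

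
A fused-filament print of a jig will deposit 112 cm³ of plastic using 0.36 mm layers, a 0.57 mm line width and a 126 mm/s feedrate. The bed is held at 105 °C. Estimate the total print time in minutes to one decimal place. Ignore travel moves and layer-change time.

72.2 minutes

Bead cross-section: 0.36 × 0.57 → 0.2052 mm².
Total extruded path = 112000/0.2052 = 545809 mm.
Print-move time = 545809 / 126 = 4331.8 s.
Converting: 4331.8 s = 72.2 minutes.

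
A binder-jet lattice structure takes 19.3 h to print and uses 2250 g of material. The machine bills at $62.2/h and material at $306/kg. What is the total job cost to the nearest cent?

$1888.96

Machine-time cost: 62.2 × 19.3 → $1200.46.
Material cost: 306 × 2250/1000 → $688.50.
Total = 1200.46 + 688.50 = $1888.96.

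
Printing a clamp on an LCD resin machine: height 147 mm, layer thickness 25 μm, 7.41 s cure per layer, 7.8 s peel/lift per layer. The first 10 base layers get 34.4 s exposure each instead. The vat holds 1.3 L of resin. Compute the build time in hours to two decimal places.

Layer count = ceil(147 / 0.025) = 5880.
Burn-in layers = 10 × (34.4 + 7.8), so 422 s.
Remaining layers: 5870 × (7.41 + 7.8) → 89282.7 s.
Sum: 422 + 89282.7 = 89704.7 s → 24.92 hours.

24.92 hours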